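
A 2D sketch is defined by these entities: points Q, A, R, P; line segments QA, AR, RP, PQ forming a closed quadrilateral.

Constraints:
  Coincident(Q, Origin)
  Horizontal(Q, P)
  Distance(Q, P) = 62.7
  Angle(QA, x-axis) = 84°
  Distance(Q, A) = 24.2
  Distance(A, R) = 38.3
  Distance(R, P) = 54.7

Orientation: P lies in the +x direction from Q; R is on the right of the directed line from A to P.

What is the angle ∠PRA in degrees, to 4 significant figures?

86.45°

Checks: |AR| = 38.30 ✓; |RP| = 54.70 ✓.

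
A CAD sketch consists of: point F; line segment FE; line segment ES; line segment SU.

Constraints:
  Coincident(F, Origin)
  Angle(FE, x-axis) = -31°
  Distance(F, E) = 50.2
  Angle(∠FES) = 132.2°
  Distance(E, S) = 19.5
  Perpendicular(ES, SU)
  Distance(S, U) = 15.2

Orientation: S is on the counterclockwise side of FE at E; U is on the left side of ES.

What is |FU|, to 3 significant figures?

57.6

F is at the origin; FE runs at -31.0° with length 50.2, so E = 50.2·(cos -31.0°, sin -31.0°) = (43.0, -25.9). ∠FES = 132.2°, so ES runs at -31.0° + (180° − 132.2°) = 16.8° from the x-axis; with |ES| = 19.5, S = E + 19.5·(cos 16.8°, sin 16.8°) = (61.7, -20.2). ES ⟂ SU; with |SU| = 15.2 on the left of ES, U = S + 15.2·(-0.289, 0.957) = (57.3, -5.67). Then |FU| = |U − F| = 57.6.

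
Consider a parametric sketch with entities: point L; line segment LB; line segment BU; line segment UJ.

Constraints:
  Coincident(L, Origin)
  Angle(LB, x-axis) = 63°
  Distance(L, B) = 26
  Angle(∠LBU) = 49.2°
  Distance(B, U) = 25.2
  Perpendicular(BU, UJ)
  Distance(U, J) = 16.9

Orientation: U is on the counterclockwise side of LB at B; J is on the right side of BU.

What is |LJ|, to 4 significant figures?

37.49

L is at the origin; LB runs at 63.0° with length 26.0, so B = 26.0·(cos 63.0°, sin 63.0°) = (11.80, 23.17). ∠LBU = 49.2°, so BU runs at 63.0° + (180° − 49.2°) = 193.8° from the x-axis; with |BU| = 25.2, U = B + 25.2·(cos 193.8°, sin 193.8°) = (-12.67, 17.16). BU ⟂ UJ; with |UJ| = 16.9 on the right of BU, J = U + 16.9·(-0.2385, 0.9711) = (-16.70, 33.57). Then |LJ| = |J − L| = 37.49.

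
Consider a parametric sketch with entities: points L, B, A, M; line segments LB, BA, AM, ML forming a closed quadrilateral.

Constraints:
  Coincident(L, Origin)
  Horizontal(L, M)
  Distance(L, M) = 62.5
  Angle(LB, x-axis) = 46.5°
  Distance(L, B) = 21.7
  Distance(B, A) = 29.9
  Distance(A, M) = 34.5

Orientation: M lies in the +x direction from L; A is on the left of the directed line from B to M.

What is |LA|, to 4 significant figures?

50.64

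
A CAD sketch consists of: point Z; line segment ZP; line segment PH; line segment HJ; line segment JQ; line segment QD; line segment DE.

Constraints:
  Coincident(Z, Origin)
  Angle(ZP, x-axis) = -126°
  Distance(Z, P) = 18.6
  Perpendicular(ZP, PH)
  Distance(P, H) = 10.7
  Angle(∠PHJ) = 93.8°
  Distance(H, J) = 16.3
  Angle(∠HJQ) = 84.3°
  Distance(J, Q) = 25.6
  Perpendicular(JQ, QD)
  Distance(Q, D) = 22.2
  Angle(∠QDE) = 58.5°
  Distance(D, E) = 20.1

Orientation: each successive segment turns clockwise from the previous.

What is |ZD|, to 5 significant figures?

28.541

∠HJQ = 84.3° gives JQ at -37.900° from the x-axis; with |JQ| = 25.6, Q = (9.2971, -10.691). JQ is perpendicular to QD, so QD runs at -127.90°; with |QD| = 22.2, D = (-4.3400, -28.209). Then |ZD| = |D − Z| = 28.541.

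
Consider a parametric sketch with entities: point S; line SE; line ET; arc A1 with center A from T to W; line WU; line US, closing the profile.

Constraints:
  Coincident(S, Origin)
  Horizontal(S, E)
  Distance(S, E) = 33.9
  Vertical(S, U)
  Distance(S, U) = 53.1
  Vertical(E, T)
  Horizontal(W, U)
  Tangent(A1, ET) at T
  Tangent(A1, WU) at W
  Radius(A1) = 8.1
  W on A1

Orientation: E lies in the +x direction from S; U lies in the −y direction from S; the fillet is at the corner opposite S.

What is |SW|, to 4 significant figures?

59.04

S is at the origin; S and E share the same y with |SE| = 33.9 and E on the +x side, so E = (33.90, 0.000). S and U share the same x with |SU| = 53.1 and U on the −y side, so U = (0.000, -53.10). The virtual corner opposite S is at (33.90, -53.10). A1 meets ET tangentially, so AT is at right angles to ET and the tangent condition forces AW to be normal to WU, with radius 8.1, so the center A sits 8.1 in from both sides at A = (25.80, -45.00). That places the tangent points at T = (33.90, -45.00) on ET and W = (25.80, -53.10) on WU. Then |SW| = |W − S| = 59.04.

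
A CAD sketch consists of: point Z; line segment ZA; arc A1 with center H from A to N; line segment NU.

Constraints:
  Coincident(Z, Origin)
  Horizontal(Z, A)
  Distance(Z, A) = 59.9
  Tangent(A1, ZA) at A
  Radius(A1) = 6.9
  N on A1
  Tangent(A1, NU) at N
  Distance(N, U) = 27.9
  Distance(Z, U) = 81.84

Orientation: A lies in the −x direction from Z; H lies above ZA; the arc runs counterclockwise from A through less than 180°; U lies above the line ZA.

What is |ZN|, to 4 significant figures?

56.52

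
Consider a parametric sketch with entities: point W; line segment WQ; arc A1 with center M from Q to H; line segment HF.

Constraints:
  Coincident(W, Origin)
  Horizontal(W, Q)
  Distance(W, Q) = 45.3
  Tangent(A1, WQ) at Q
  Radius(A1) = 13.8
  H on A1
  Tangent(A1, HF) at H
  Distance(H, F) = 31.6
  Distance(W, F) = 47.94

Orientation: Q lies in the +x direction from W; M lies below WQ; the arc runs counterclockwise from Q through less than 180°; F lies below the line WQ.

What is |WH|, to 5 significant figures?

33.587

W is at the origin; W and Q share the same y with |WQ| = 45.3 and Q on the +x side, so Q = (45.300, 0.0000). Tangency of A1 to WQ means the radius MQ is perpendicular to WQ, so M = Q + (0, -13.8) = (45.300, -13.800). Since MH ⟂ HF (tangency), |MF| = √(13.8² + 31.6²) = 34.482 regardless of where H sits on A1. So F lies on both circle(W, 47.94) and circle(M, 34.482); the below-WQ intersection is F = (24.430, -41.249). H is the foot of the tangent from F: H = (31.890, -10.542).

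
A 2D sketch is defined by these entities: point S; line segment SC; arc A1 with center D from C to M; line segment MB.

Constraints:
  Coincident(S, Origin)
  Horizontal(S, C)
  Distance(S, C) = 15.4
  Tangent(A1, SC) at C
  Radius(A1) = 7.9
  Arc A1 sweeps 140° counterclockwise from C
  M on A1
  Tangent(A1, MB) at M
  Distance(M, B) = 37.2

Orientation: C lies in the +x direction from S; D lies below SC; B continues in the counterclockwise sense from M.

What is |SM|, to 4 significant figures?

17.35

S is at the origin; SC is horizontal with |SC| = 15.4 and C on the +x side, so C = (15.40, 0.000). A1 meets SC tangentially, so DC is at right angles to SC, so D = C + (0, -7.9) = (15.40, -7.900). On A1, C sits at bearing 90° from D; a 140° counterclockwise sweep puts M at bearing 230°, so M = D + 7.9·(cos 230°, sin 230°) = (10.32, -13.95). Then |SM| = |M − S| = 17.35.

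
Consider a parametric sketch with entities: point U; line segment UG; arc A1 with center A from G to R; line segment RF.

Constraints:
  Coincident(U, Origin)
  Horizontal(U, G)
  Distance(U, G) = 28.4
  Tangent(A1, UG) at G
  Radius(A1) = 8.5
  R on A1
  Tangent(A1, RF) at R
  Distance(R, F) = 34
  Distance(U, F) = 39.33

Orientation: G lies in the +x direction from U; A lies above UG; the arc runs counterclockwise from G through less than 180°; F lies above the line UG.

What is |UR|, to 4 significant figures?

37.27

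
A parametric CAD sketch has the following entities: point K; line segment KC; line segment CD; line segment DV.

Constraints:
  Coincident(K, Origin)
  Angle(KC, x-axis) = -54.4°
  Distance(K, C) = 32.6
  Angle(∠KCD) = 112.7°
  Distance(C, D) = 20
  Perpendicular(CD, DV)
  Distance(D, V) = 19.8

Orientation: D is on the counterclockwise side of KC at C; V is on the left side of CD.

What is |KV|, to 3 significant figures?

34.2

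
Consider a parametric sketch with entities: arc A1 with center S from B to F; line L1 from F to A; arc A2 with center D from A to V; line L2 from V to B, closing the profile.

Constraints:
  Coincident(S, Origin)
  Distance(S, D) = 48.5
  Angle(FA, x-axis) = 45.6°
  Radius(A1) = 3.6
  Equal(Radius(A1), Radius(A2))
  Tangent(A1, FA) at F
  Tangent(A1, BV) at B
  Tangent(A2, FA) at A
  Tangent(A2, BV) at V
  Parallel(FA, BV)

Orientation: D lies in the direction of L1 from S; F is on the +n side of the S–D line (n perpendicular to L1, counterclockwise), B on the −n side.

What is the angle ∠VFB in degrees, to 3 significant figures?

81.6°

Tangency of A1 to both parallel lines with radius 3.6 puts F and B at S ± 3.6·n: F = (-2.57, 2.52), B = (2.57, -2.52). Equal radii place A and V the same way about D: A = D + 3.6·n = (31.4, 37.2), V = D − 3.6·n = (36.5, 32.1). Then cos ∠VFB = FV·FB / (|FV||FB|), giving 81.6°.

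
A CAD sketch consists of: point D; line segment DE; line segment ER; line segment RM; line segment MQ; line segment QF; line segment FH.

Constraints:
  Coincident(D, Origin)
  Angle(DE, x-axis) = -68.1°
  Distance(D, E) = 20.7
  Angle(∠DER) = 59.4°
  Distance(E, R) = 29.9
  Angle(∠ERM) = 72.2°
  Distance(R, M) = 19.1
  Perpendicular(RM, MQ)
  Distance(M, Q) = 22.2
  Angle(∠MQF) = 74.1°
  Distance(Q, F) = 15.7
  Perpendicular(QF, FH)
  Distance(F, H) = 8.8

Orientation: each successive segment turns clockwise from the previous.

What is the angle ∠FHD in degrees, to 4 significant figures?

93.73°

∠MQF = 74.1° gives QF at -132.4° from the x-axis; with |QF| = 15.7, F = (-4.032, -19.09). QF ⟂ FH, so FH runs at 137.6°; with |FH| = 8.8, H = (-10.53, -13.16). Then cos ∠FHD = HF·HD / (|HF||HD|), giving 93.73°.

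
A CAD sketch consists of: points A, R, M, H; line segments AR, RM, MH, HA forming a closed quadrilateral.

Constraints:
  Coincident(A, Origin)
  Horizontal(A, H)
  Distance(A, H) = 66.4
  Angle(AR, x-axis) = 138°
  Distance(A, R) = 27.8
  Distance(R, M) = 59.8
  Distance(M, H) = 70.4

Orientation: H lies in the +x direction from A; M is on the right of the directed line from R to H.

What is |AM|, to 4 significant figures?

35.62

A is at the origin; A and H share the same y with |AH| = 66.4 and H in +x, so H = (66.4, 0). AR runs at 138.0° with |AR| = 27.8, so R = (-20.66, 18.60). M is determined by |RM| = 59.8 and |MH| = 70.4 together: it lies at the intersection of circle(R, 59.8) and circle(H, 70.4). With |RH| = 89.02, the foot of the radical line on RH is 36.76 from R and the perpendicular offset is √(59.8² − 36.76²) = 47.17. Taking the right-of-RH solution: M = (5.435, -35.20).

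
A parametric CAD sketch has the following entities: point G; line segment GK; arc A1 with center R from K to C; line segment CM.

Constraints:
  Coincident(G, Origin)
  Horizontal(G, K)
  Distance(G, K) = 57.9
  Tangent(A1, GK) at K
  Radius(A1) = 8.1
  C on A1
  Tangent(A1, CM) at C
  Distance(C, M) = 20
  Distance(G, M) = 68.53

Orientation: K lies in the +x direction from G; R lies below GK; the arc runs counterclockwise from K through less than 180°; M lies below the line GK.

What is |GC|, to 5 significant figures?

52.603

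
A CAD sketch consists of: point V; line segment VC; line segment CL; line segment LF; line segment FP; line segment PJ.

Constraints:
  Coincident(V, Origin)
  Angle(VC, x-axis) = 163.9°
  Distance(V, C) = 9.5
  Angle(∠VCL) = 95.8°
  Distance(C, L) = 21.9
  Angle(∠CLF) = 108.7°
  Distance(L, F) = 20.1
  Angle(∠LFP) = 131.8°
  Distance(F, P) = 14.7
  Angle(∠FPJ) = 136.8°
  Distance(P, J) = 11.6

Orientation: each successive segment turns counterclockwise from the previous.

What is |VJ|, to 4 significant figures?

28.07

V is at the origin; VC runs at 163.9° with length 9.5, so C = (-9.127, 2.634). ∠VCL = 95.8° gives CL at -111.9° from the x-axis; with |CL| = 21.9, L = (-17.30, -17.69). ∠CLF = 108.7° gives LF at -40.60° from the x-axis; with |LF| = 20.1, F = (-2.034, -30.77). ∠LFP = 131.8° gives FP at 7.600° from the x-axis; with |FP| = 14.7, P = (12.54, -28.82). ∠FPJ = 136.8° gives PJ at 50.80° from the x-axis; with |PJ| = 11.6, J = (19.87, -19.83). Then |VJ| = |J − V| = 28.07.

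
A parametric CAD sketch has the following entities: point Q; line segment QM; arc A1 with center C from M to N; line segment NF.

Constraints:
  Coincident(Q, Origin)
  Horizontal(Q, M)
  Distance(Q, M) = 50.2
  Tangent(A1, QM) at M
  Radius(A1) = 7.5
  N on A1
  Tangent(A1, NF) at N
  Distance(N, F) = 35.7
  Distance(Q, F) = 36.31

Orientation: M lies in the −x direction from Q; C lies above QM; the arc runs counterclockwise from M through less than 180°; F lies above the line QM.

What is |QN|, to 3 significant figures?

44.6

Checks: |CN| = 7.500 ✓; ∠(CN, NF) = 90.00° ✓; |NF| = 35.70 ✓; |QF| = 36.31 ✓.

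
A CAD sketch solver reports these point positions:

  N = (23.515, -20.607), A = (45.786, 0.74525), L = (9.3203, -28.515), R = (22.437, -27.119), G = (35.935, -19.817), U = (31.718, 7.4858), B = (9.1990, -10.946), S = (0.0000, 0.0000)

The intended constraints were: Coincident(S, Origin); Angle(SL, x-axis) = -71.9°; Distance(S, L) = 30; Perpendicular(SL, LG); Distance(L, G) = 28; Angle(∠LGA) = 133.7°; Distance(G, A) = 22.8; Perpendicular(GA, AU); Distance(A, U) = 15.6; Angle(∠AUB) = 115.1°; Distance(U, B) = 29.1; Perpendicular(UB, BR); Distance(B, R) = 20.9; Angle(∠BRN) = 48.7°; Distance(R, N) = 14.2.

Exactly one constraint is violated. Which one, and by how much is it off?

Distance(R, N) = 14.2 — off by 7.60.

S = (0.00, 0.00) ✓; SL at -71.90° ✓; |SL| = 30.00 ✓; ∠(SL, LG) = 90.00° ✓; |LG| = 28.00 ✓; ∠LGA = 133.7° ✓; |GA| = 22.80 ✓; ∠(GA, AU) = 90.00° ✓; |AU| = 15.60 ✓; ∠AUB = 115.1° ✓; |UB| = 29.10 ✓; ∠(UB, BR) = 90.00° ✓; |BR| = 20.90 ✓; ∠BRN = 48.70° ✓; |RN| = 6.601 ✗.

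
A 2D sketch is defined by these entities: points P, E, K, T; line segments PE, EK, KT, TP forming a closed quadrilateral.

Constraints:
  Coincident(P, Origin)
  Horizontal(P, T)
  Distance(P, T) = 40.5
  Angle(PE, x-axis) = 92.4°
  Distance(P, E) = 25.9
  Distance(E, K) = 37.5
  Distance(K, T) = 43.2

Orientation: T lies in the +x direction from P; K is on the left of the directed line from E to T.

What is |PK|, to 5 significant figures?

53.502

P is at the origin; PT is horizontal with |PT| = 40.5 and T in +x, so T = (40.5, 0). PE runs at 92.4° with |PE| = 25.9, so E = (-1.0846, 25.877). K is determined by |EK| = 37.5 and |KT| = 43.2 together: it lies at the intersection of circle(E, 37.5) and circle(T, 43.2). With |ET| = 48.979, the foot of the radical line on ET is 19.794 from E and the perpendicular offset is √(37.5² − 19.794²) = 31.851. Taking the left-of-ET solution: K = (32.549, 42.462).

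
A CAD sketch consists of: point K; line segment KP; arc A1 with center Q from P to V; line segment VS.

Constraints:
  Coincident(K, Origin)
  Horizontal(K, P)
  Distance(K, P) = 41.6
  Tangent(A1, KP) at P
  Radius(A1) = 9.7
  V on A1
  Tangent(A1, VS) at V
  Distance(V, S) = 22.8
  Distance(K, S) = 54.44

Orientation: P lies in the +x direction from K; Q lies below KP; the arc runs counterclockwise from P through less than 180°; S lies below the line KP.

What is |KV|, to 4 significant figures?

35.50

K is at the origin; KP is horizontal with |KP| = 41.6 and P on the +x side, so P = (41.60, 0.000). A1 meets KP tangentially, so QP is at right angles to KP, so Q = P + (0, -9.7) = (41.60, -9.700). Since QV ⟂ VS (tangency), |QS| = √(9.7² + 22.8²) = 24.78 regardless of where V sits on A1. So S lies on both circle(K, 54.44) and circle(Q, 24.78); the below-KP intersection is S = (42.14, -34.47). V is the foot of the tangent from S: V = (32.76, -13.69).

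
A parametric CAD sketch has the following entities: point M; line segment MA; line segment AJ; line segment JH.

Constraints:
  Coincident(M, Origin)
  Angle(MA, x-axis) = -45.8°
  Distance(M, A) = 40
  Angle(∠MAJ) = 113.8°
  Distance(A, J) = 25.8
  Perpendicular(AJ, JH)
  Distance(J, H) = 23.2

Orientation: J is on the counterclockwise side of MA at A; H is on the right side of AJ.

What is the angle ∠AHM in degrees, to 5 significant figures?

12.992°

M is at the origin; MA runs at -45.8° with length 40.0, so A = 40.0·(cos -45.8°, sin -45.8°) = (27.887, -28.676). ∠MAJ = 113.8°, so AJ runs at -45.8° + (180° − 113.8°) = 20.400° from the x-axis; with |AJ| = 25.8, J = A + 25.8·(cos 20.400°, sin 20.400°) = (52.068, -19.683). The perpendicularity gives JH at right angles to AJ; with |JH| = 23.2 on the right of AJ, H = J + 23.2·(0.34857, -0.93728) = (60.155, -41.428). Then cos ∠AHM = HA·HM / (|HA||HM|), giving 12.992°.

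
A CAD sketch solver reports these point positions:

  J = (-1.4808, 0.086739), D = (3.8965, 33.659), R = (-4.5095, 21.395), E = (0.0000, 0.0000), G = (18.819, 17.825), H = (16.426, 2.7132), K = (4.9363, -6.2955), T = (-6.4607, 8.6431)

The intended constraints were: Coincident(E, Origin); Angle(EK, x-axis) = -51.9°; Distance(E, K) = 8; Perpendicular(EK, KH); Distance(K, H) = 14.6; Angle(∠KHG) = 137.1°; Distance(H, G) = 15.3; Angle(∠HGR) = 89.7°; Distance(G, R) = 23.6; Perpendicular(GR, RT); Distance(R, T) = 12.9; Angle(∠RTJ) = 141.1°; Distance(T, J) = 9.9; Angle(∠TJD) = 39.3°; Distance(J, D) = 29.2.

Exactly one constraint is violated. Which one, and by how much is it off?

Distance(J, D) = 29.2 — off by 4.80.

E = (0.00, 0.00) ✓; EK at -51.90° ✓; |EK| = 8.000 ✓; ∠(EK, KH) = 90.00° ✓; |KH| = 14.60 ✓; ∠KHG = 137.1° ✓; |HG| = 15.30 ✓; ∠HGR = 89.70° ✓; |GR| = 23.60 ✓; ∠(GR, RT) = 90.00° ✓; |RT| = 12.90 ✓; ∠RTJ = 141.1° ✓; |TJ| = 9.900 ✓; ∠TJD = 39.30° ✓; |JD| = 34.00 ✗.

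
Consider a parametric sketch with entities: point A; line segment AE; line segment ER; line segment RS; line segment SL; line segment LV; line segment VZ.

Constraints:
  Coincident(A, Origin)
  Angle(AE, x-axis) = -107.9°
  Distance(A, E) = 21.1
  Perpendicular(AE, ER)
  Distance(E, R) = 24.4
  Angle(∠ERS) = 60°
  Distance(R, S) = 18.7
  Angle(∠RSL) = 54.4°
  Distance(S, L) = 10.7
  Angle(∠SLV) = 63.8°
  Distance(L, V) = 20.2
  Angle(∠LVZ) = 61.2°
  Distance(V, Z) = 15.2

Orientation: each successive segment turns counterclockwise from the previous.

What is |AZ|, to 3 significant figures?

23.1

A is at the origin; AE runs at -107.9° with length 21.1, so E = (-6.49, -20.1). The perpendicularity gives ER at right angles to AE, so ER runs at -17.9°; with |ER| = 24.4, R = (16.7, -27.6). ∠ERS = 60.0° gives RS at 102° from the x-axis; with |RS| = 18.7, S = (12.8, -9.29). ∠RSL = 54.4° gives SL at -132° from the x-axis; with |SL| = 10.7, L = (5.61, -17.2). ∠SLV = 63.8° gives LV at -16.1° from the x-axis; with |LV| = 20.2, V = (25.0, -22.8). ∠LVZ = 61.2° gives VZ at 103° from the x-axis; with |VZ| = 15.2, Z = (21.7, -7.98). Then |AZ| = |Z − A| = 23.1.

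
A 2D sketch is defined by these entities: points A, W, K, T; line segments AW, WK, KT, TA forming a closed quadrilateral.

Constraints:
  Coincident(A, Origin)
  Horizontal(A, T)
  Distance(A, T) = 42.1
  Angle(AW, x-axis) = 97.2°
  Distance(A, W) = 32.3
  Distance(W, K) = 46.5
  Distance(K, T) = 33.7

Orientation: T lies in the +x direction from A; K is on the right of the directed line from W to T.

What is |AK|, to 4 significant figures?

16.09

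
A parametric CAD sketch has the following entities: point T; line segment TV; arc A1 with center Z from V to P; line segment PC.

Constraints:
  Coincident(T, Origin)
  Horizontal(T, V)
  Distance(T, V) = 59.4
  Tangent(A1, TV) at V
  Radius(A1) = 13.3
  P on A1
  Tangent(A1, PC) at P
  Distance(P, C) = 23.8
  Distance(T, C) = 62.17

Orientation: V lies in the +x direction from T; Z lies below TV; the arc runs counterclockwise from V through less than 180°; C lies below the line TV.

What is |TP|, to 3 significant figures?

48.5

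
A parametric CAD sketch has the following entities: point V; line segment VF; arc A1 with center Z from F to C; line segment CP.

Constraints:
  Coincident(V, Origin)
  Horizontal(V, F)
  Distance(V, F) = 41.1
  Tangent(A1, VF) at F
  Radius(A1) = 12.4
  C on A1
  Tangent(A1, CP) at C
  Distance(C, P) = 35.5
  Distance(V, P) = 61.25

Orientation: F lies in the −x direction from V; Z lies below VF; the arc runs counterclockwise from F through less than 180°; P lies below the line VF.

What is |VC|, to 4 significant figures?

55.17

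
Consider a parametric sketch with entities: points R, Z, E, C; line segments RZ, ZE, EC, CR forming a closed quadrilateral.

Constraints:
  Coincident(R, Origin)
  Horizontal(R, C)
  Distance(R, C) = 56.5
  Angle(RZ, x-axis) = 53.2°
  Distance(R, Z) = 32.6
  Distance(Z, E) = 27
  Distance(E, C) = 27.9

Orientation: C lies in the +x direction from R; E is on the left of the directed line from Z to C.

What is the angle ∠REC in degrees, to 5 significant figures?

81.691°

R is at the origin; RC is horizontal with |RC| = 56.5 and C in +x, so C = (56.5, 0). RZ runs at 53.2° with |RZ| = 32.6, so Z = (19.528, 26.104). E is determined by |ZE| = 27.0 and |EC| = 27.9 together: it lies at the intersection of circle(Z, 27.0) and circle(C, 27.9). With |ZC| = 45.258, the foot of the radical line on ZC is 22.083 from Z and the perpendicular offset is √(27.0² − 22.083²) = 15.535. Taking the left-of-ZC solution: E = (46.528, 26.057).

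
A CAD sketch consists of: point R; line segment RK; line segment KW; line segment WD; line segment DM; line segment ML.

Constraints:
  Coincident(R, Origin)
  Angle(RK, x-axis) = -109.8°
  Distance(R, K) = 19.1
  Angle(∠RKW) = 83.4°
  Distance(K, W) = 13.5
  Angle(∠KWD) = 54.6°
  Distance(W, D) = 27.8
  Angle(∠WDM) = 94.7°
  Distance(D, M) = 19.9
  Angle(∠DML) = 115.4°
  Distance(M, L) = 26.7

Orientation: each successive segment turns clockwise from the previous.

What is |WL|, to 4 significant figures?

33.82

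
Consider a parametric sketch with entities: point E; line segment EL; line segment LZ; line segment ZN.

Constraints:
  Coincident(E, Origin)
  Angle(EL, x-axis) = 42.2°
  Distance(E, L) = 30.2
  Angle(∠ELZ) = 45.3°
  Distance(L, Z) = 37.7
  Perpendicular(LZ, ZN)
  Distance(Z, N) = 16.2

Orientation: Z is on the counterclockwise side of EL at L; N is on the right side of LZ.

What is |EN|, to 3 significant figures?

41.1

E is at the origin; EL runs at 42.2° with length 30.2, so L = 30.2·(cos 42.2°, sin 42.2°) = (22.4, 20.3). ∠ELZ = 45.3°, so LZ runs at 42.2° + (180° − 45.3°) = 177° from the x-axis; with |LZ| = 37.7, Z = L + 37.7·(cos 177°, sin 177°) = (-15.3, 22.3). LZ is perpendicular to ZN; with |ZN| = 16.2 on the right of LZ, N = Z + 16.2·(0.0541, 0.999) = (-14.4, 38.5). Then |EN| = |N − E| = 41.1.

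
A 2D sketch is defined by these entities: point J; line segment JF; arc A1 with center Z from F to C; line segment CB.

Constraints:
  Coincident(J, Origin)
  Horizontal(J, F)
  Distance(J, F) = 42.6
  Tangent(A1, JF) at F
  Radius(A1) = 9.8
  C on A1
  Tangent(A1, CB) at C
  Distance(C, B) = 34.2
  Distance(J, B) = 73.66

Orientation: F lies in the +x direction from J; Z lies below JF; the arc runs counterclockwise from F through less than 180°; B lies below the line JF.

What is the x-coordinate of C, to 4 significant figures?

36.22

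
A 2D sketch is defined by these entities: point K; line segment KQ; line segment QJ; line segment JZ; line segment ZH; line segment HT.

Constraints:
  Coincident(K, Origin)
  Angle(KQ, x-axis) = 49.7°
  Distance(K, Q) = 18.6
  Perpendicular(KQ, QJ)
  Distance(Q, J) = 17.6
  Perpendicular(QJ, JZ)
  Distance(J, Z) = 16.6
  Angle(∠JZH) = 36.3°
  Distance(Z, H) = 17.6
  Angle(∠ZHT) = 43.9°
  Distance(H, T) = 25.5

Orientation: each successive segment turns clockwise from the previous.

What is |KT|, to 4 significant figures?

34.41

∠JZH = 36.3° gives ZH at 86.00° from the x-axis; with |ZH| = 17.6, H = (15.94, 7.699). ∠ZHT = 43.9° gives HT at -50.10° from the x-axis; with |HT| = 25.5, T = (32.30, -11.86). Then |KT| = |T − K| = 34.41.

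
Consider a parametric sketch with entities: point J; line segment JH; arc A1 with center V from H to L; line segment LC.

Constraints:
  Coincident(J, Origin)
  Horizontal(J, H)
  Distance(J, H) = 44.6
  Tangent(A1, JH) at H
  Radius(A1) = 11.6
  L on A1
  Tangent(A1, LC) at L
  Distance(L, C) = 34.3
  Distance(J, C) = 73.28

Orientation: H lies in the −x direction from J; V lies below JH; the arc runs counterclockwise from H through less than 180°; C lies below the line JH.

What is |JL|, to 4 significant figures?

57.29

Checks: J = (0.00, 0.00) ✓; |VL| = 11.60 ✓; ∠(VL, LC) = 90.00° ✓; |LC| = 34.30 ✓; |JC| = 73.28 ✓.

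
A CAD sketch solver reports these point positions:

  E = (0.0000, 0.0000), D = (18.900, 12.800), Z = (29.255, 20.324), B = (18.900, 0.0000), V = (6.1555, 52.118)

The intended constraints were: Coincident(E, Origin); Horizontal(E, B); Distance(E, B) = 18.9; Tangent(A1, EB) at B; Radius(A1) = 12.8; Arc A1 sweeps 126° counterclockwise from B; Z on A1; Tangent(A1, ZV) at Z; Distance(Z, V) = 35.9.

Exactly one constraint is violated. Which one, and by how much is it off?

Distance(Z, V) = 35.9 — off by 3.40.

E = (0.00, 0.00) ✓; E.y = 0.00, B.y = 0.00 ✓; |EB| = 18.90 ✓; ∠(DB, BE) = 90.00° ✓; |DB| = 12.80 ✓; bearing(D→Z) − bearing(D→B) = 126.0° ✓; |DZ| = 12.80 ✓; ∠(DZ, ZV) = 90.00° ✓; |ZV| = 39.30 ✗.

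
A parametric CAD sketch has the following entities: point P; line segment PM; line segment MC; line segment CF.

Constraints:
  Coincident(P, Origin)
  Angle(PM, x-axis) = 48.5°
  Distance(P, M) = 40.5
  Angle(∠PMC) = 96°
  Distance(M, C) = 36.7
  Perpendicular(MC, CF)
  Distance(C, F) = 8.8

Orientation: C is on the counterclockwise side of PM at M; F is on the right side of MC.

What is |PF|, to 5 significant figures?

63.908

P is at the origin; PM runs at 48.5° with length 40.5, so M = 40.5·(cos 48.5°, sin 48.5°) = (26.836, 30.333). ∠PMC = 96.0°, so MC runs at 48.5° + (180° − 96.0°) = 132.50° from the x-axis; with |MC| = 36.7, C = M + 36.7·(cos 132.50°, sin 132.50°) = (2.0420, 57.391). MC is perpendicular to CF; with |CF| = 8.8 on the right of MC, F = C + 8.8·(0.73728, 0.67559) = (8.5300, 63.336). Then |PF| = |F − P| = 63.908.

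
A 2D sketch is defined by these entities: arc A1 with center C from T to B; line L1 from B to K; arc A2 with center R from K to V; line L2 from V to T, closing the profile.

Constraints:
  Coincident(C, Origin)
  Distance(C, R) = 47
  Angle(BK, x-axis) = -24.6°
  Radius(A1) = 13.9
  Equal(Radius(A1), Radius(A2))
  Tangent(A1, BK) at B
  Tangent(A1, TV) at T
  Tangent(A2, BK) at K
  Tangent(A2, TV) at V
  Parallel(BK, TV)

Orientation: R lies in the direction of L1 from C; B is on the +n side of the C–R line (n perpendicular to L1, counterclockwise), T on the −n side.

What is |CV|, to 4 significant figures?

49.01

The slot axis is L1's direction at -24.6°, so u = (cos -24.6°, sin -24.6°) = (0.9092, -0.4163) and n = (−sin -24.6°, cos -24.6°) = (0.4163, 0.9092). C is at the origin and R lies 47.0 along u from C, so R = 47.0·u = (42.73, -19.57). Tangency of A1 to both parallel lines with radius 13.9 puts B and T at C ± 13.9·n: B = (5.786, 12.64), T = (-5.786, -12.64). Equal radii place K and V the same way about R: K = R + 13.9·n = (48.52, -6.927), V = R − 13.9·n = (36.95, -32.20). Then |CV| = |V − C| = 49.01.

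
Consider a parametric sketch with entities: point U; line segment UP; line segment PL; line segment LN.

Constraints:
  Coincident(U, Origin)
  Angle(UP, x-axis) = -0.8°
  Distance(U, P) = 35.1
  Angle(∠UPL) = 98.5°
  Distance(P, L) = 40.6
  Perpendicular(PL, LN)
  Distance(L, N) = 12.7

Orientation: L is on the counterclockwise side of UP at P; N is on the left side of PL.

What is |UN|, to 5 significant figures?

50.805

U is at the origin; UP runs at -0.8° with length 35.1, so P = 35.1·(cos -0.8°, sin -0.8°) = (35.097, -0.49007). ∠UPL = 98.5°, so PL runs at -0.8° + (180° − 98.5°) = 80.700° from the x-axis; with |PL| = 40.6, L = P + 40.6·(cos 80.700°, sin 80.700°) = (41.658, 39.576). PL ⟂ LN; with |LN| = 12.7 on the left of PL, N = L + 12.7·(-0.98686, 0.16160) = (29.125, 41.629). Then |UN| = |N − U| = 50.805.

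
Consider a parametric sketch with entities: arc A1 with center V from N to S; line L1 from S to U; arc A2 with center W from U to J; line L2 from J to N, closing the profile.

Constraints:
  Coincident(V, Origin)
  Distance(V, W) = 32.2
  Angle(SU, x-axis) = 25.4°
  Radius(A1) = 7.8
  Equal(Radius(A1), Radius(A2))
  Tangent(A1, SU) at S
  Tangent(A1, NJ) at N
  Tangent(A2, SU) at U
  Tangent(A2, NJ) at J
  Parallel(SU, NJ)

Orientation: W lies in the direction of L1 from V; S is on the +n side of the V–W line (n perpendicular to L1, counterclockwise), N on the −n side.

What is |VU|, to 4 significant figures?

33.13

The slot axis is L1's direction at 25.4°, so u = (cos 25.4°, sin 25.4°) = (0.9033, 0.4289) and n = (−sin 25.4°, cos 25.4°) = (-0.4289, 0.9033). V is at the origin and W lies 32.2 along u from V, so W = 32.2·u = (29.09, 13.81). Tangency of A1 to both parallel lines with radius 7.8 puts S and N at V ± 7.8·n: S = (-3.346, 7.046), N = (3.346, -7.046). Equal radii place U and J the same way about W: U = W + 7.8·n = (25.74, 20.86), J = W − 7.8·n = (32.43, 6.766). Then |VU| = |U − V| = 33.13.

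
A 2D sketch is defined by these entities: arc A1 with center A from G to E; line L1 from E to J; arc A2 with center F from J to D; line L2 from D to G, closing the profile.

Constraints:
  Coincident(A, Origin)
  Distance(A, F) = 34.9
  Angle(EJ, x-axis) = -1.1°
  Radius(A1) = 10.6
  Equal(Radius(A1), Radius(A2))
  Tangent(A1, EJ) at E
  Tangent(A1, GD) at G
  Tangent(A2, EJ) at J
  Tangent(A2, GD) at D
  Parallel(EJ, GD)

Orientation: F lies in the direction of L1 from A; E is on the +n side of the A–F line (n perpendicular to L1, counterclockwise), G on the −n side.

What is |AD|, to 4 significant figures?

36.47

The slot axis is L1's direction at -1.1°, so u = (cos -1.1°, sin -1.1°) = (0.9998, -0.01920) and n = (−sin -1.1°, cos -1.1°) = (0.01920, 0.9998). A is at the origin and F lies 34.9 along u from A, so F = 34.9·u = (34.89, -0.6700). Tangency of A1 to both parallel lines with radius 10.6 puts E and G at A ± 10.6·n: E = (0.2035, 10.60), G = (-0.2035, -10.60). Equal radii place J and D the same way about F: J = F + 10.6·n = (35.10, 9.928), D = F − 10.6·n = (34.69, -11.27). Then |AD| = |D − A| = 36.47.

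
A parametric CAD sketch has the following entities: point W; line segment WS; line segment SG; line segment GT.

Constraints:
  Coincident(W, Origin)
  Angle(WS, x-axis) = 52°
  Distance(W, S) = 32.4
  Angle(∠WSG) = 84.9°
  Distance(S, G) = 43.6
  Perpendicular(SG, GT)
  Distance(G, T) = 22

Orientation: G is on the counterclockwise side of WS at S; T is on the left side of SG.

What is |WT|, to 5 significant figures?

41.995

W is at the origin; WS runs at 52.0° with length 32.4, so S = 32.4·(cos 52.0°, sin 52.0°) = (19.947, 25.532). ∠WSG = 84.9°, so SG runs at 52.0° + (180° − 84.9°) = 147.10° from the x-axis; with |SG| = 43.6, G = S + 43.6·(cos 147.10°, sin 147.10°) = (-16.660, 49.214). The perpendicularity gives GT at right angles to SG; with |GT| = 22.0 on the left of SG, T = G + 22.0·(-0.54317, -0.83962) = (-28.610, 30.742). Then |WT| = |T − W| = 41.995.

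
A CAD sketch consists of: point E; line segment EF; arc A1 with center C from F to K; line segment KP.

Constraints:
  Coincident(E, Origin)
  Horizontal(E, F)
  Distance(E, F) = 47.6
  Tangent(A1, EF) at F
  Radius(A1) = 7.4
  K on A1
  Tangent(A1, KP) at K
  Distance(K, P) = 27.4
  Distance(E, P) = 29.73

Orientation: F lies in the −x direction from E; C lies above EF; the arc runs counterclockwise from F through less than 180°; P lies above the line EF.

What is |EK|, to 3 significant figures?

42.8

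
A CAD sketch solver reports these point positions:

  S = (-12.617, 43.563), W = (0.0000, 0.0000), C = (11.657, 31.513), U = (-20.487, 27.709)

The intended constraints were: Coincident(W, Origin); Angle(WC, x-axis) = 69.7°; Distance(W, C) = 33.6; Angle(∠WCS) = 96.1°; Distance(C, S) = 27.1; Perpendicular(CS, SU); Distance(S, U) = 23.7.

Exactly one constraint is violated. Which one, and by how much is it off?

Distance(S, U) = 23.7 — off by 6.00.

W = (0.00, 0.00) ✓; WC at 69.70° ✓; |WC| = 33.60 ✓; ∠WCS = 96.10° ✓; |CS| = 27.10 ✓; ∠(CS, SU) = 90.00° ✓; |SU| = 17.70 ✗.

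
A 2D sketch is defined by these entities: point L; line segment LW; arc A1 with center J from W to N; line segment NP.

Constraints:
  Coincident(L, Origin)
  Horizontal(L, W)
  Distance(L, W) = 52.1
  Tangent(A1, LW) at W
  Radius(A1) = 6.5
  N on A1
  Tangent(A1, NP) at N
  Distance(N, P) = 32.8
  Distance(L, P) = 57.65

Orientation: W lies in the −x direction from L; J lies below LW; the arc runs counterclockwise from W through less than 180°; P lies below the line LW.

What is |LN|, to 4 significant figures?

58.65

L is at the origin; LW is horizontal with |LW| = 52.1 and W on the −x side, so W = (-52.10, 0.000). Tangency of A1 to LW means the radius JW is perpendicular to LW, so J = W + (0, -6.5) = (-52.10, -6.500). Since JN ⟂ NP (tangency), |JP| = √(6.5² + 32.8²) = 33.44 regardless of where N sits on A1. So P lies on both circle(L, 57.65) and circle(J, 33.44); the below-LW intersection is P = (-42.80, -38.62). N is the foot of the tangent from P: N = (-57.87, -9.487).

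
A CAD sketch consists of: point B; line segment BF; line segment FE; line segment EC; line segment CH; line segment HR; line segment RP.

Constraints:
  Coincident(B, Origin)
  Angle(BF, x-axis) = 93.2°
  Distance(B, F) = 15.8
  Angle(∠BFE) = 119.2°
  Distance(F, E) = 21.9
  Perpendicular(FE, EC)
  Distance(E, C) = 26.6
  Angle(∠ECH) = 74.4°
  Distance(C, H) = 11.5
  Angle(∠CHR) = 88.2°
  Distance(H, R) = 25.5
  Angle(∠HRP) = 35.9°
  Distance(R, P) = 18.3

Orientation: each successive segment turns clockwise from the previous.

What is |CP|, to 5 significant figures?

10.343

B is at the origin; BF runs at 93.2° with length 15.8, so F = (-0.88198, 15.775). ∠BFE = 119.2° gives FE at 32.400° from the x-axis; with |FE| = 21.9, E = (17.609, 27.510). FE ⟂ EC, so EC runs at -57.600°; with |EC| = 26.6, C = (31.862, 5.0508). ∠ECH = 74.4° gives CH at -163.20° from the x-axis; with |CH| = 11.5, H = (20.853, 1.7270). ∠CHR = 88.2° gives HR at 105.00° from the x-axis; with |HR| = 25.5, R = (14.253, 26.358). ∠HRP = 35.9° gives RP at -39.100° from the x-axis; with |RP| = 18.3, P = (28.454, 14.817). Then |CP| = |P − C| = 10.343.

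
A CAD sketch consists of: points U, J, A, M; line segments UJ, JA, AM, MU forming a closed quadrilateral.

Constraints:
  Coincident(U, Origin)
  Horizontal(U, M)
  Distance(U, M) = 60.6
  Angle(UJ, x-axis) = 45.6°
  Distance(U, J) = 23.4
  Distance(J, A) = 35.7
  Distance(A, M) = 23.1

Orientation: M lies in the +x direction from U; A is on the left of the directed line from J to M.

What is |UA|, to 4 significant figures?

56.00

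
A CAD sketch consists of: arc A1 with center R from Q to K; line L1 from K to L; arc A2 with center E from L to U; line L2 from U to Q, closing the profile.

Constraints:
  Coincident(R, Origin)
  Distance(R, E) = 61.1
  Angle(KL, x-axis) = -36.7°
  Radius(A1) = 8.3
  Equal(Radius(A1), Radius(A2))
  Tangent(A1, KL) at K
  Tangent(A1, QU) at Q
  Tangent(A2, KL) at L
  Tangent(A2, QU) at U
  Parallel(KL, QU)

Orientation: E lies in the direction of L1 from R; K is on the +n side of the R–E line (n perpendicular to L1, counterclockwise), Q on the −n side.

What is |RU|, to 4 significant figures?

61.66

The slot axis is L1's direction at -36.7°, so u = (cos -36.7°, sin -36.7°) = (0.8018, -0.5976) and n = (−sin -36.7°, cos -36.7°) = (0.5976, 0.8018). R is at the origin and E lies 61.1 along u from R, so E = 61.1·u = (48.99, -36.51). Tangency of A1 to both parallel lines with radius 8.3 puts K and Q at R ± 8.3·n: K = (4.960, 6.655), Q = (-4.960, -6.655). Equal radii place L and U the same way about E: L = E + 8.3·n = (53.95, -29.86), U = E − 8.3·n = (44.03, -43.17). Then |RU| = |U − R| = 61.66.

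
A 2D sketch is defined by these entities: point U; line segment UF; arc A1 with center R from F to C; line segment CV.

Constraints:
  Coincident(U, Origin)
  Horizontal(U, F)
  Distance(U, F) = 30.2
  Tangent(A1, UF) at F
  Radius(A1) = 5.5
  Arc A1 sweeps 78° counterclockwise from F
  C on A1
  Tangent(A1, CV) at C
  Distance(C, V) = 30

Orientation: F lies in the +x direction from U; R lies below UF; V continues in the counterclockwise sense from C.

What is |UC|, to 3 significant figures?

25.2

The tangent condition forces RF to be normal to UF, so R = F + (0, -5.5) = (30.2, -5.50). On A1, F sits at bearing 90° from R; a 78° counterclockwise sweep puts C at bearing 168°, so C = R + 5.5·(cos 168°, sin 168°) = (24.8, -4.36). Then |UC| = |C − U| = 25.2.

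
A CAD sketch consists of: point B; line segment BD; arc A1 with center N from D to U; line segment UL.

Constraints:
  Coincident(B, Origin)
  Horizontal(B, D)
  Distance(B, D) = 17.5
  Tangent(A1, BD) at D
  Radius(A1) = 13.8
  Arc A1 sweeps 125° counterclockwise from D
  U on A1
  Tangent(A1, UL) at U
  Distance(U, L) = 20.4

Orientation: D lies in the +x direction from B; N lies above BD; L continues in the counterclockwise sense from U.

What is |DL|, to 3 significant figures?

38.4

B is at the origin; B and D share the same y with |BD| = 17.5 and D on the +x side, so D = (17.5, 0.00). A1 meets BD tangentially, so ND is at right angles to BD, so N = D + (0, 13.8) = (17.5, 13.8). On A1, D sits at bearing -90° from N; a 125° counterclockwise sweep puts U at bearing 35°, so U = N + 13.8·(cos 35°, sin 35°) = (28.8, 21.7). Tangency of A1 to UL means the radius NU is perpendicular to UL, so UL runs along (−sin 35°, cos 35°); with |UL| = 20.4, L = (17.1, 38.4). Then |DL| = |L − D| = 38.4.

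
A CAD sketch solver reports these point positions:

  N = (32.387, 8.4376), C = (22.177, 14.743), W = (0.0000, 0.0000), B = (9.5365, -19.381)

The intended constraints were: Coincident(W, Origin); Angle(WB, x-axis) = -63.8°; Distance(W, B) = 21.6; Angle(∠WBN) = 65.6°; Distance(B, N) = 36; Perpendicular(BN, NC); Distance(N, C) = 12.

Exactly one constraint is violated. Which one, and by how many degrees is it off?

Perpendicular(BN, NC) — off by 7.70°.

W = (0.00, 0.00) ✓; WB at -63.80° ✓; |WB| = 21.60 ✓; ∠WBN = 65.60° ✓; |BN| = 36.00 ✓; ∠(BN, NC) = 97.70° ✗; |NC| = 12.00 ✓.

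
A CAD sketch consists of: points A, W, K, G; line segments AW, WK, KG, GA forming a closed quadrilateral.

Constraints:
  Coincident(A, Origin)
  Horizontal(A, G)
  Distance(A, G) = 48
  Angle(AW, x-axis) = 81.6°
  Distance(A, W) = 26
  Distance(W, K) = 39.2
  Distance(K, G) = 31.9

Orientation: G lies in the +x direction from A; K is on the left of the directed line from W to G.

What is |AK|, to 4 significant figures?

52.93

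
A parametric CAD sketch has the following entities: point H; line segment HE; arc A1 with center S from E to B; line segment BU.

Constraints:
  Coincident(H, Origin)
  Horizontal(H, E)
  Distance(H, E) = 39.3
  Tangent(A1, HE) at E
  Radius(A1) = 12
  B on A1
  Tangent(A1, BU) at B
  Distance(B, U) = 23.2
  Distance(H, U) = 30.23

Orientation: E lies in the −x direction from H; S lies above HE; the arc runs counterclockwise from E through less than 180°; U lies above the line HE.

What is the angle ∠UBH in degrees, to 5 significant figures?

68.450°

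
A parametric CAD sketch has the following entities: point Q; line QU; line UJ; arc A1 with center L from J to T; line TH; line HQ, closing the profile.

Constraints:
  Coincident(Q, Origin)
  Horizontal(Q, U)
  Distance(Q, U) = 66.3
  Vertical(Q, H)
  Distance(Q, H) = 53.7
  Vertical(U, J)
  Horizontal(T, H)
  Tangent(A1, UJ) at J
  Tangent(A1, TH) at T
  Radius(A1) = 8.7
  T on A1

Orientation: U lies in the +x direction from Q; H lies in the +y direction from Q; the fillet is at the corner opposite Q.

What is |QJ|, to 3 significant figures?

80.1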